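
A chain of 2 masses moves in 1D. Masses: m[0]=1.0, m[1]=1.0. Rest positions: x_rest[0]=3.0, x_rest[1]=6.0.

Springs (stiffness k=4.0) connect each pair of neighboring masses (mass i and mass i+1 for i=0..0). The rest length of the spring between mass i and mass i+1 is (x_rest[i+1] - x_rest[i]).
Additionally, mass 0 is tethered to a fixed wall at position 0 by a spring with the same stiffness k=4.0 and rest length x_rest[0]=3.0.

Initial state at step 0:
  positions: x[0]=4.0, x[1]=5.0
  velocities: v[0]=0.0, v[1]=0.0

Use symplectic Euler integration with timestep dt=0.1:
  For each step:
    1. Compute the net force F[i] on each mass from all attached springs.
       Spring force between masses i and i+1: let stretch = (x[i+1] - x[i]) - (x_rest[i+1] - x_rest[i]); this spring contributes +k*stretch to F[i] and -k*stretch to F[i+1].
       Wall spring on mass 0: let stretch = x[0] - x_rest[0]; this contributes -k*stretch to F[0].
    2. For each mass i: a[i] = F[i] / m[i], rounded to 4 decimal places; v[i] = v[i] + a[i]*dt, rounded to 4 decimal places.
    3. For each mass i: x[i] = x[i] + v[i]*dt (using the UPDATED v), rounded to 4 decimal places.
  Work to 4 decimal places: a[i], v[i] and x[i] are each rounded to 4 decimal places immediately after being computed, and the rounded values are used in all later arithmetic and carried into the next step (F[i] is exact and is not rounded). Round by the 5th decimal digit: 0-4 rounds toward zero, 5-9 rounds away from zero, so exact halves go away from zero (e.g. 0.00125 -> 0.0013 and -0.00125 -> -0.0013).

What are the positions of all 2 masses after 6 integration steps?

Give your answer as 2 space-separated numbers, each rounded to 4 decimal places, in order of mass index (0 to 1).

Step 0: x=[4.0000 5.0000] v=[0.0000 0.0000]
Step 1: x=[3.8800 5.0800] v=[-1.2000 0.8000]
Step 2: x=[3.6528 5.2320] v=[-2.2720 1.5200]
Step 3: x=[3.3427 5.4408] v=[-3.1014 2.0883]
Step 4: x=[2.9828 5.6857] v=[-3.5992 2.4491]
Step 5: x=[2.6117 5.9425] v=[-3.7112 2.5679]
Step 6: x=[2.2693 6.1861] v=[-3.4236 2.4356]

Answer: 2.2693 6.1861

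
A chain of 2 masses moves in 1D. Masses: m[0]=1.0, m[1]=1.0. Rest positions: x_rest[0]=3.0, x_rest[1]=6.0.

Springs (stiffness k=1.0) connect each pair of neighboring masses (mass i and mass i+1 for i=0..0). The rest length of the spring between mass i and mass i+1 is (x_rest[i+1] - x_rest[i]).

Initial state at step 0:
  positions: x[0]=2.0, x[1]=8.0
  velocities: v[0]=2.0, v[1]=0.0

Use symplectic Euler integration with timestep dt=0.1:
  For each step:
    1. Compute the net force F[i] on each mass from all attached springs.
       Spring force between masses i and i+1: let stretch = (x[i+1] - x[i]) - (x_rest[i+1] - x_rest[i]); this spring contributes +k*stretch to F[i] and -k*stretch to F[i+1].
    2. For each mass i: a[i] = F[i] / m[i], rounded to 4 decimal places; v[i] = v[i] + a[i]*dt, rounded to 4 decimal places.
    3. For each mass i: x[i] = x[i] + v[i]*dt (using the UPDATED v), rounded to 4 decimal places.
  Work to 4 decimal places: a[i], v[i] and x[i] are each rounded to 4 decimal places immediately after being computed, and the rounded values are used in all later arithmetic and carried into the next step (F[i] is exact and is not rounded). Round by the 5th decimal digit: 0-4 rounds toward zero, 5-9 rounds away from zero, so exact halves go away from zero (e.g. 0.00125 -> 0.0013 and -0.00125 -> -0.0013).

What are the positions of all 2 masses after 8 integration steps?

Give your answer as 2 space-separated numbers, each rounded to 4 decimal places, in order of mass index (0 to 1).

Step 0: x=[2.0000 8.0000] v=[2.0000 0.0000]
Step 1: x=[2.2300 7.9700] v=[2.3000 -0.3000]
Step 2: x=[2.4874 7.9126] v=[2.5740 -0.5740]
Step 3: x=[2.7691 7.8310] v=[2.8165 -0.8165]
Step 4: x=[3.0714 7.7287] v=[3.0227 -1.0227]
Step 5: x=[3.3902 7.6099] v=[3.1884 -1.1884]
Step 6: x=[3.7212 7.4789] v=[3.3104 -1.3104]
Step 7: x=[4.0598 7.3403] v=[3.3862 -1.3862]
Step 8: x=[4.4012 7.1989] v=[3.4143 -1.4143]

Answer: 4.4012 7.1989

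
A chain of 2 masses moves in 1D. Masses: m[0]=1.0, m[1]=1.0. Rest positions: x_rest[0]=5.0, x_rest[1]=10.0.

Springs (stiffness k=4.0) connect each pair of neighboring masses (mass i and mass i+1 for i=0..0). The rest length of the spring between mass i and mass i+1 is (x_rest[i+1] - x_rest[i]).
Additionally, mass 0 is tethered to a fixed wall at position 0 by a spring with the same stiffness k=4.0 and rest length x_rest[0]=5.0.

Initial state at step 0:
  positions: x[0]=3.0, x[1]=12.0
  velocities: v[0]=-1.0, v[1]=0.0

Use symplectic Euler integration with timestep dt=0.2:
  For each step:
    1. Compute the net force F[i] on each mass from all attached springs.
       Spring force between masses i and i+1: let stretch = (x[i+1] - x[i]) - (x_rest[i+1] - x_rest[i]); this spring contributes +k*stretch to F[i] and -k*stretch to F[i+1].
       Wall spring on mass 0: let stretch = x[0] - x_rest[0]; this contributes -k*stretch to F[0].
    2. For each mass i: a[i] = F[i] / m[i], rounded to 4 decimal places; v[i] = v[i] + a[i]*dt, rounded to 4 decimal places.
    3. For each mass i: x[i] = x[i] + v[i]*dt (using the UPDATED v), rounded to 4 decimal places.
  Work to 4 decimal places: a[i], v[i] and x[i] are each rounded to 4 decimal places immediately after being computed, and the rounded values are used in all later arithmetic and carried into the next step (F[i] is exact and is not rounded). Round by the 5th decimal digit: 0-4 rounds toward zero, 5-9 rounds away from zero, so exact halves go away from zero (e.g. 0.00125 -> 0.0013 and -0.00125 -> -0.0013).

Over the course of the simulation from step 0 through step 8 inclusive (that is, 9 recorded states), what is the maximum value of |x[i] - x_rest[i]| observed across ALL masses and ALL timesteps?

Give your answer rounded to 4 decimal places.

Step 0: x=[3.0000 12.0000] v=[-1.0000 0.0000]
Step 1: x=[3.7600 11.3600] v=[3.8000 -3.2000]
Step 2: x=[5.1344 10.3040] v=[6.8720 -5.2800]
Step 3: x=[6.5144 9.2209] v=[6.9002 -5.4157]
Step 4: x=[7.2852 8.5047] v=[3.8539 -3.5809]
Step 5: x=[7.0855 8.3934] v=[-0.9987 -0.5565]
Step 6: x=[5.9613 8.8728] v=[-5.6208 2.3972]
Step 7: x=[4.3492 9.6864] v=[-8.0606 4.0680]
Step 8: x=[2.8952 10.4460] v=[-7.2702 3.7982]
Max displacement = 2.2852

Answer: 2.2852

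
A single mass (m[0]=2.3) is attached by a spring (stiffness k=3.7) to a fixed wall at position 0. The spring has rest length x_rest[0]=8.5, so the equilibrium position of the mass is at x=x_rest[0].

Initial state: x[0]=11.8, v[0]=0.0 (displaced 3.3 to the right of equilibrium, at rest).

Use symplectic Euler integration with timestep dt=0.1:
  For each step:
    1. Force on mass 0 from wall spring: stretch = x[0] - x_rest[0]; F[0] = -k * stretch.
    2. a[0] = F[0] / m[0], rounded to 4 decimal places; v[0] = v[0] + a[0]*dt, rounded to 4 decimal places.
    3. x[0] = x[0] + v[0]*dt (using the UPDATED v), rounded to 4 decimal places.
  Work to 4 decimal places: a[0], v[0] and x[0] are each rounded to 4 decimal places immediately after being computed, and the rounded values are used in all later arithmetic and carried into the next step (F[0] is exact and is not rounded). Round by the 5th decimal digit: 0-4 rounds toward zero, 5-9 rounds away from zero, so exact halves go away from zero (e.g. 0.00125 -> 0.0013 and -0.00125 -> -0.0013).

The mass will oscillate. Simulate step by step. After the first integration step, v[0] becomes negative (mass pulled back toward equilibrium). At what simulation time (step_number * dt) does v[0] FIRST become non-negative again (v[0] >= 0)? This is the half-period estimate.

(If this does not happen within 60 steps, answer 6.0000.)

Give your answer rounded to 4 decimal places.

Answer: 2.5000

Derivation:
Step 0: x=[11.8000] v=[0.0000]
Step 1: x=[11.7469] v=[-0.5309]
Step 2: x=[11.6416] v=[-1.0532]
Step 3: x=[11.4857] v=[-1.5586]
Step 4: x=[11.2818] v=[-2.0389]
Step 5: x=[11.0332] v=[-2.4864]
Step 6: x=[10.7438] v=[-2.8939]
Step 7: x=[10.4183] v=[-3.2549]
Step 8: x=[10.0620] v=[-3.5635]
Step 9: x=[9.6805] v=[-3.8148]
Step 10: x=[9.2800] v=[-4.0047]
Step 11: x=[8.8670] v=[-4.1302]
Step 12: x=[8.4481] v=[-4.1892]
Step 13: x=[8.0300] v=[-4.1809]
Step 14: x=[7.6195] v=[-4.1053]
Step 15: x=[7.2231] v=[-3.9637]
Step 16: x=[6.8473] v=[-3.7583]
Step 17: x=[6.4981] v=[-3.4924]
Step 18: x=[6.1811] v=[-3.1704]
Step 19: x=[5.9014] v=[-2.7974]
Step 20: x=[5.6635] v=[-2.3794]
Step 21: x=[5.4712] v=[-1.9231]
Step 22: x=[5.3276] v=[-1.4359]
Step 23: x=[5.2350] v=[-0.9256]
Step 24: x=[5.1950] v=[-0.4004]
Step 25: x=[5.2081] v=[0.1313]
First v>=0 after going negative at step 25, time=2.5000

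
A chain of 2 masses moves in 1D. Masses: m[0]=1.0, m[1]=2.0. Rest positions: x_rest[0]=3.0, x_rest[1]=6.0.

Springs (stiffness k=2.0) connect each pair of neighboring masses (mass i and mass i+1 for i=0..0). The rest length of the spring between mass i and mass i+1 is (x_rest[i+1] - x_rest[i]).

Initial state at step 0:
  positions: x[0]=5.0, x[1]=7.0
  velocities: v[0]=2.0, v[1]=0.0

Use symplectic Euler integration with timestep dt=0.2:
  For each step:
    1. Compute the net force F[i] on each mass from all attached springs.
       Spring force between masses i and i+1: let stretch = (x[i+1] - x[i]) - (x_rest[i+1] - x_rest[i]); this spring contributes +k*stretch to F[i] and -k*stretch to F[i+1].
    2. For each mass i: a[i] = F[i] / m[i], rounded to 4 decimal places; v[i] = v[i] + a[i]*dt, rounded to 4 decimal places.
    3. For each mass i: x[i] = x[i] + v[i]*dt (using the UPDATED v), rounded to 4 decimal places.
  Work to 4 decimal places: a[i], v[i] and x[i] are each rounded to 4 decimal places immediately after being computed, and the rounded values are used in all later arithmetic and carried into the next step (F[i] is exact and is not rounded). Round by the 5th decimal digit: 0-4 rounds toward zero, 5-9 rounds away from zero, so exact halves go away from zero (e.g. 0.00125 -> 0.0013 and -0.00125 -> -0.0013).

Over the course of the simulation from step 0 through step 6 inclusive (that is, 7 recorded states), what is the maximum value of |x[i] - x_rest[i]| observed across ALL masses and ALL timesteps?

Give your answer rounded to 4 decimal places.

Answer: 2.6427

Derivation:
Step 0: x=[5.0000 7.0000] v=[2.0000 0.0000]
Step 1: x=[5.3200 7.0400] v=[1.6000 0.2000]
Step 2: x=[5.5376 7.1312] v=[1.0880 0.4560]
Step 3: x=[5.6427 7.2787] v=[0.5254 0.7373]
Step 4: x=[5.6387 7.4807] v=[-0.0202 1.0101]
Step 5: x=[5.5420 7.7290] v=[-0.4834 1.2417]
Step 6: x=[5.3803 8.0099] v=[-0.8086 1.4043]
Max displacement = 2.6427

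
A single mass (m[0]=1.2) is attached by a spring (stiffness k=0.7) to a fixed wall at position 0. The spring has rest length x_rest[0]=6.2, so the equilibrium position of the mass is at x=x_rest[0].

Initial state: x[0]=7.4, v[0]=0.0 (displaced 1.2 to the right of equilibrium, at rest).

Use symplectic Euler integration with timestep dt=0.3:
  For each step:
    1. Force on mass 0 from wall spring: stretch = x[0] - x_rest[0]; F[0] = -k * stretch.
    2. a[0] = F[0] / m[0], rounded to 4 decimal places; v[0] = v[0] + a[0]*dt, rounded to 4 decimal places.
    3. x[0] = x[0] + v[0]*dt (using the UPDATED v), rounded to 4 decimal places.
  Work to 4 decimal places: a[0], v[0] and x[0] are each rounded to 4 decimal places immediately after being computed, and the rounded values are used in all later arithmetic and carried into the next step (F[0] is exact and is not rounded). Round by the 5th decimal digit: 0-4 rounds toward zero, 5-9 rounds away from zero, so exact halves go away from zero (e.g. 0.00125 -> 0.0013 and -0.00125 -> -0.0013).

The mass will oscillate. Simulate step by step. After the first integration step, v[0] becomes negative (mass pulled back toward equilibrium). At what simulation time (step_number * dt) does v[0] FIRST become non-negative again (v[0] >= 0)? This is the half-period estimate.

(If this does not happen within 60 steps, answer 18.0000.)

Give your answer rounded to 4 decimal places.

Step 0: x=[7.4000] v=[0.0000]
Step 1: x=[7.3370] v=[-0.2100]
Step 2: x=[7.2143] v=[-0.4090]
Step 3: x=[7.0384] v=[-0.5865]
Step 4: x=[6.8184] v=[-0.7332]
Step 5: x=[6.5660] v=[-0.8414]
Step 6: x=[6.2944] v=[-0.9055]
Step 7: x=[6.0178] v=[-0.9220]
Step 8: x=[5.7508] v=[-0.8901]
Step 9: x=[5.5074] v=[-0.8115]
Step 10: x=[5.3003] v=[-0.6903]
Step 11: x=[5.1404] v=[-0.5329]
Step 12: x=[5.0362] v=[-0.3475]
Step 13: x=[4.9931] v=[-0.1438]
Step 14: x=[5.0133] v=[0.0674]
First v>=0 after going negative at step 14, time=4.2000

Answer: 4.2000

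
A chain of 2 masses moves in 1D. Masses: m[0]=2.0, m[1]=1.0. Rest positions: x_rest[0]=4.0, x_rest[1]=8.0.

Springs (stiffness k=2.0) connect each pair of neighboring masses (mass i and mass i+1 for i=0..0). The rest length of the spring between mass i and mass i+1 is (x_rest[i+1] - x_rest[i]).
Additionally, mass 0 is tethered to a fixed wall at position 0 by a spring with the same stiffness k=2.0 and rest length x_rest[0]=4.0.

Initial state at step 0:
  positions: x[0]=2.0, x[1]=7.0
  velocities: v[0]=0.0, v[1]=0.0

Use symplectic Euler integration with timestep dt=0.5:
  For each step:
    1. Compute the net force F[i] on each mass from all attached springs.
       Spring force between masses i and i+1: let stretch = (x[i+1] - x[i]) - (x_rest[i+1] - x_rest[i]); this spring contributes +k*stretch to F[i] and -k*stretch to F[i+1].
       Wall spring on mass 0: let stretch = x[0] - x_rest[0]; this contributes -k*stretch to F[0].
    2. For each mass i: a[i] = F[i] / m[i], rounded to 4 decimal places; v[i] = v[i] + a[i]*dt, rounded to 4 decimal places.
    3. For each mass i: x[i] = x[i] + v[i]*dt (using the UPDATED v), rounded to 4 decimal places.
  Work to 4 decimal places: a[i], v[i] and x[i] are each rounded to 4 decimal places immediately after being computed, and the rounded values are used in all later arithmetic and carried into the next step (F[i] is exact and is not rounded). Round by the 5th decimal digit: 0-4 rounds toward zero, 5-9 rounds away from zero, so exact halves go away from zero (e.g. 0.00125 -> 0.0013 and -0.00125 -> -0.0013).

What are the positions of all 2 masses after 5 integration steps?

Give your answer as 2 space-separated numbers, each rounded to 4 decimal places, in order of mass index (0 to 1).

Step 0: x=[2.0000 7.0000] v=[0.0000 0.0000]
Step 1: x=[2.7500 6.5000] v=[1.5000 -1.0000]
Step 2: x=[3.7500 6.1250] v=[2.0000 -0.7500]
Step 3: x=[4.4063 6.5625] v=[1.3125 0.8750]
Step 4: x=[4.5001 7.9219] v=[0.1875 2.7188]
Step 5: x=[4.3243 9.5704] v=[-0.3517 3.2970]

Answer: 4.3243 9.5704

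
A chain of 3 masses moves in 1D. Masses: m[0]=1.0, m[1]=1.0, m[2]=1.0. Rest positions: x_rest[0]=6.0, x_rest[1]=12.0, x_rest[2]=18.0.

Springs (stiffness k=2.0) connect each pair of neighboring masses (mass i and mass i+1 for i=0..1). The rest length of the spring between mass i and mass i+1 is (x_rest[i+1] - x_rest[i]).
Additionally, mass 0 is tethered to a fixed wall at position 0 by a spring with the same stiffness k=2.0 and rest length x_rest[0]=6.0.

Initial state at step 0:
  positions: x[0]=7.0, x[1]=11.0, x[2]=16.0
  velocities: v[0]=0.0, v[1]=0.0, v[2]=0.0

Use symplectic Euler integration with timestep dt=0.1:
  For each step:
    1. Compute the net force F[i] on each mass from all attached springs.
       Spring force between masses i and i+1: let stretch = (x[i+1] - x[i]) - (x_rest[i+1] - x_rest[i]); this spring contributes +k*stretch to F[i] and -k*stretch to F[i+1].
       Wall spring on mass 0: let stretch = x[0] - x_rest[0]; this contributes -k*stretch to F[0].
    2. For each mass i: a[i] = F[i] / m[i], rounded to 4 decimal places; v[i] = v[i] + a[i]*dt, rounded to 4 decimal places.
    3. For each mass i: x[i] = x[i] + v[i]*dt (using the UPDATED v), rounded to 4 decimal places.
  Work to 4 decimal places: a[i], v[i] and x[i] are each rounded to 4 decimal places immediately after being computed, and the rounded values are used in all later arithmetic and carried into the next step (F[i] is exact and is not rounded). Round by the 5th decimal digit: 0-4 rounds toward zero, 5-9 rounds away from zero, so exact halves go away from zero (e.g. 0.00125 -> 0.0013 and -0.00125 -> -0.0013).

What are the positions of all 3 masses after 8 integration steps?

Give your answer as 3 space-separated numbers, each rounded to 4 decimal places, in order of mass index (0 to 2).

Step 0: x=[7.0000 11.0000 16.0000] v=[0.0000 0.0000 0.0000]
Step 1: x=[6.9400 11.0200 16.0200] v=[-0.6000 0.2000 0.2000]
Step 2: x=[6.8228 11.0584 16.0600] v=[-1.1720 0.3840 0.4000]
Step 3: x=[6.6539 11.1121 16.1200] v=[-1.6894 0.5372 0.5997]
Step 4: x=[6.4411 11.1768 16.1998] v=[-2.1285 0.6471 0.7981]
Step 5: x=[6.1941 11.2473 16.2992] v=[-2.4696 0.7046 0.9935]
Step 6: x=[5.9243 11.3177 16.4175] v=[-2.6978 0.7043 1.1831]
Step 7: x=[5.6439 11.3823 16.5538] v=[-2.8040 0.6456 1.3631]
Step 8: x=[5.3654 11.4355 16.7067] v=[-2.7851 0.5322 1.5288]

Answer: 5.3654 11.4355 16.7067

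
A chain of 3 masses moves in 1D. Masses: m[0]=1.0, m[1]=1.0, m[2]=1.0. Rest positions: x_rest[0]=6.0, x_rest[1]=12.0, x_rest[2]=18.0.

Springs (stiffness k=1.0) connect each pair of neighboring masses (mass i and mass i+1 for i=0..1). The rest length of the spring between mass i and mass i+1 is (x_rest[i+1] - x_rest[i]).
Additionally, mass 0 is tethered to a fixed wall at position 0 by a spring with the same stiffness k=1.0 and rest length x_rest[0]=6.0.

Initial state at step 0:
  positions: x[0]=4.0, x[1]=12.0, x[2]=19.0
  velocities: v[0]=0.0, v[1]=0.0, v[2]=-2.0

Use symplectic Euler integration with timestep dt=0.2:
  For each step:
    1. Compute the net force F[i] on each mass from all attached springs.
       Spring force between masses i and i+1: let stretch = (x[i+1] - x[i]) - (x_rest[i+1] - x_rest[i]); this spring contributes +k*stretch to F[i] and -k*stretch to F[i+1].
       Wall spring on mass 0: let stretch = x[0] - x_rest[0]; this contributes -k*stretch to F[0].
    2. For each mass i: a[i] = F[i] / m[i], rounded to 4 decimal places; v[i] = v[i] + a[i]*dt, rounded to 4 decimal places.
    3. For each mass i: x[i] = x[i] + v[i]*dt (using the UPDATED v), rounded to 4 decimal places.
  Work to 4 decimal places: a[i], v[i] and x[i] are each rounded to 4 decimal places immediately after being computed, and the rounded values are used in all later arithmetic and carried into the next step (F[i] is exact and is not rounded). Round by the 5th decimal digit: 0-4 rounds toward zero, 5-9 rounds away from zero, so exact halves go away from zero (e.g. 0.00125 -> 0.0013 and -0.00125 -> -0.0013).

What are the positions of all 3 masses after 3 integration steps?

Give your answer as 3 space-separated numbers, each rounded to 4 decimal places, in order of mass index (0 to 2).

Step 0: x=[4.0000 12.0000 19.0000] v=[0.0000 0.0000 -2.0000]
Step 1: x=[4.1600 11.9600 18.5600] v=[0.8000 -0.2000 -2.2000]
Step 2: x=[4.4656 11.8720 18.0960] v=[1.5280 -0.4400 -2.3200]
Step 3: x=[4.8888 11.7367 17.6230] v=[2.1162 -0.6765 -2.3648]

Answer: 4.8888 11.7367 17.6230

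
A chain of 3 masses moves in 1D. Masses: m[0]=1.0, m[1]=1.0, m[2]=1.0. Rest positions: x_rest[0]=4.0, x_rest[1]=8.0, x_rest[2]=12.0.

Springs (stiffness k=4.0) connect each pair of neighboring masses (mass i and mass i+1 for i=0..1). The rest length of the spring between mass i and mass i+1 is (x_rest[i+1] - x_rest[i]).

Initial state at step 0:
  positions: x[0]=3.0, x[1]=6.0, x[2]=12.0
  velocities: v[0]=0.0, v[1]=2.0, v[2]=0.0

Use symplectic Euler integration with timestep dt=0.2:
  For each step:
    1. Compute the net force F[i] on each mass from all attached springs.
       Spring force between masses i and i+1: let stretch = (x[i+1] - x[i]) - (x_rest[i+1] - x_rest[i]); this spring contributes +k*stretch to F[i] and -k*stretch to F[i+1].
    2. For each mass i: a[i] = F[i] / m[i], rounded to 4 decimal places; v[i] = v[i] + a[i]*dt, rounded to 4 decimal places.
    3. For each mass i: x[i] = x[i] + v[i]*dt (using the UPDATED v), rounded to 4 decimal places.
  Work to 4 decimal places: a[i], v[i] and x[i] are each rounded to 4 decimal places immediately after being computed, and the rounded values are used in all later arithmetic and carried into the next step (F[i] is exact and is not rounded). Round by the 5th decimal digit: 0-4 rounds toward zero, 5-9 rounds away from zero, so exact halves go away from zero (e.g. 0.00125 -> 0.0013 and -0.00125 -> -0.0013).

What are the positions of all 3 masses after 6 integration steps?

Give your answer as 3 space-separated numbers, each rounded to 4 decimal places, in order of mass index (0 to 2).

Step 0: x=[3.0000 6.0000 12.0000] v=[0.0000 2.0000 0.0000]
Step 1: x=[2.8400 6.8800 11.6800] v=[-0.8000 4.4000 -1.6000]
Step 2: x=[2.6864 7.8816 11.2320] v=[-0.7680 5.0080 -2.2400]
Step 3: x=[2.7240 8.5880 10.8879] v=[0.1882 3.5322 -1.7203]
Step 4: x=[3.0599 8.7242 10.8159] v=[1.6794 0.6809 -0.3602]
Step 5: x=[3.6621 8.2888 11.0492] v=[3.0108 -2.1772 1.1664]
Step 6: x=[4.3645 7.5548 11.4808] v=[3.5122 -3.6702 2.1581]

Answer: 4.3645 7.5548 11.4808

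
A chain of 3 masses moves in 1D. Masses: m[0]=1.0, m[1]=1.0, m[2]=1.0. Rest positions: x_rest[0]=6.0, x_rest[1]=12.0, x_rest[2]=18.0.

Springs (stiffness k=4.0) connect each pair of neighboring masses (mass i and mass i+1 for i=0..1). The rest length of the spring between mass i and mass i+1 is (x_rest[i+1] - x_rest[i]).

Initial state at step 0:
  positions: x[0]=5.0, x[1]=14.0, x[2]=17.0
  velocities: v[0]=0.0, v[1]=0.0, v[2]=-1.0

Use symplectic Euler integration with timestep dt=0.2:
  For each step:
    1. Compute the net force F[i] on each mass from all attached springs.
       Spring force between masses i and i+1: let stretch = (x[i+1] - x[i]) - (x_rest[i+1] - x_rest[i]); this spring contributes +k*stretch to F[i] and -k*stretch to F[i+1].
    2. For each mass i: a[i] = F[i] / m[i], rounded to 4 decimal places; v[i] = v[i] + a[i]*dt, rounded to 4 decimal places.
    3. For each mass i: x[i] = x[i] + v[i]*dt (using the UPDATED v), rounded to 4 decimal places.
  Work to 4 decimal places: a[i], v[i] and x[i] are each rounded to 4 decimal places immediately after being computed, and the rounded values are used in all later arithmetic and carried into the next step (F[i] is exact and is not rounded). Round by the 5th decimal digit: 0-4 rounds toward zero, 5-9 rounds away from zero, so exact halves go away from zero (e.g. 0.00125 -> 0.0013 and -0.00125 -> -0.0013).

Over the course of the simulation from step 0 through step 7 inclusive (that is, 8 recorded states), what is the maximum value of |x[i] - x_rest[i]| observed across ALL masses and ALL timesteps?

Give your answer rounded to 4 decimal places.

Step 0: x=[5.0000 14.0000 17.0000] v=[0.0000 0.0000 -1.0000]
Step 1: x=[5.4800 13.0400 17.2800] v=[2.4000 -4.8000 1.4000]
Step 2: x=[6.2096 11.5488 17.8416] v=[3.6480 -7.4560 2.8080]
Step 3: x=[6.8335 10.2102 18.3564] v=[3.1194 -6.6931 2.5738]
Step 4: x=[7.0377 9.6347 18.5278] v=[1.0208 -2.8775 0.8568]
Step 5: x=[6.6974 10.0666 18.2363] v=[-1.7016 2.1594 -1.4577]
Step 6: x=[5.9362 11.2666 17.5976] v=[-3.8062 5.9998 -3.1935]
Step 7: x=[5.0678 12.6267 16.9059] v=[-4.3419 6.8003 -3.4583]
Max displacement = 2.3653

Answer: 2.3653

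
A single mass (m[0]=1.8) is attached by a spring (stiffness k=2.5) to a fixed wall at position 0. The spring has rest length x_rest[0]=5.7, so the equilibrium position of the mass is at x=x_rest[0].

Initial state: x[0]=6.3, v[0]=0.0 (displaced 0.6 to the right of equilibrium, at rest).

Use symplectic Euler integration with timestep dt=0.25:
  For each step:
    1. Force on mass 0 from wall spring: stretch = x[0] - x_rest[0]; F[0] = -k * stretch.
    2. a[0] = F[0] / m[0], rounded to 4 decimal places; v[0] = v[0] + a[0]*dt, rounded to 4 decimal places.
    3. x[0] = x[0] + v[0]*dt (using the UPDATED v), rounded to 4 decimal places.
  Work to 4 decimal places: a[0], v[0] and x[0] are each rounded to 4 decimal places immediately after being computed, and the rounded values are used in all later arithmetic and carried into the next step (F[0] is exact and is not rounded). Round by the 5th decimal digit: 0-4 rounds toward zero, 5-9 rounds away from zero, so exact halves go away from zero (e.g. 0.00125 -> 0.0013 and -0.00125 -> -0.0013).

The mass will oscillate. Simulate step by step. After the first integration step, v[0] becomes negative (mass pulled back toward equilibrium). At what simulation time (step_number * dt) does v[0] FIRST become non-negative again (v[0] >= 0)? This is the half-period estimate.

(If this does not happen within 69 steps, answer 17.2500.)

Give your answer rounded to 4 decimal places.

Step 0: x=[6.3000] v=[0.0000]
Step 1: x=[6.2479] v=[-0.2083]
Step 2: x=[6.1483] v=[-0.3986]
Step 3: x=[6.0097] v=[-0.5543]
Step 4: x=[5.8443] v=[-0.6618]
Step 5: x=[5.6663] v=[-0.7119]
Step 6: x=[5.4913] v=[-0.7002]
Step 7: x=[5.3344] v=[-0.6277]
Step 8: x=[5.2092] v=[-0.5008]
Step 9: x=[5.1266] v=[-0.3304]
Step 10: x=[5.0938] v=[-0.1313]
Step 11: x=[5.1136] v=[0.0792]
First v>=0 after going negative at step 11, time=2.7500

Answer: 2.7500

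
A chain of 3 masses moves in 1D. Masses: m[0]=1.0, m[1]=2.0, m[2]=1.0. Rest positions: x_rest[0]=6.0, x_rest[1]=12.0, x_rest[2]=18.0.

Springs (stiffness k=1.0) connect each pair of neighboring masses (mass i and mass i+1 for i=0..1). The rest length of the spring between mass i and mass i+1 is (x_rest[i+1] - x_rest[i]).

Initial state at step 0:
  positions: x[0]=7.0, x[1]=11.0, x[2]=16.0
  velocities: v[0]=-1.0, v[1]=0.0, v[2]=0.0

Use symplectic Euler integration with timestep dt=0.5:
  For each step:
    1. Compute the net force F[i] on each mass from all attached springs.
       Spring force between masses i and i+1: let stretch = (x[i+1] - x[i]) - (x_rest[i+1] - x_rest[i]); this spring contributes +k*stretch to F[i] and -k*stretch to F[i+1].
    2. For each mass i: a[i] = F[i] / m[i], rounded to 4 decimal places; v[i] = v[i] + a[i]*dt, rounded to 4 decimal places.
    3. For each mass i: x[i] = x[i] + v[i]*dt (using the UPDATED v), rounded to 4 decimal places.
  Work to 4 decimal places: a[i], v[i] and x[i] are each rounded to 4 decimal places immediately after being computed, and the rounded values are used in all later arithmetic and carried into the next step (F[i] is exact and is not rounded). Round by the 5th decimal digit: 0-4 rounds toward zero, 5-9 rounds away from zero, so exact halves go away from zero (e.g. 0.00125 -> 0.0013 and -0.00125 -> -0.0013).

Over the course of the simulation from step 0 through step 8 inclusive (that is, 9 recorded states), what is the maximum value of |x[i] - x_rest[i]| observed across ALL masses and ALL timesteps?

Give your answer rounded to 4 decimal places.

Answer: 3.2154

Derivation:
Step 0: x=[7.0000 11.0000 16.0000] v=[-1.0000 0.0000 0.0000]
Step 1: x=[6.0000 11.1250 16.2500] v=[-2.0000 0.2500 0.5000]
Step 2: x=[4.7813 11.2500 16.7188] v=[-2.4375 0.2500 0.9375]
Step 3: x=[3.6797 11.2500 17.3204] v=[-2.2032 0.0000 1.2031]
Step 4: x=[2.9707 11.0625 17.9044] v=[-1.4181 -0.3750 1.1679]
Step 5: x=[2.7846 10.7188 18.2779] v=[-0.3722 -0.6875 0.7470]
Step 6: x=[3.0821 10.3282 18.2616] v=[0.5949 -0.7813 -0.0326]
Step 7: x=[3.6911 10.0235 17.7620] v=[1.2180 -0.6095 -0.9993]
Step 8: x=[4.3832 9.8945 16.8277] v=[1.3842 -0.2580 -1.8686]
Max displacement = 3.2154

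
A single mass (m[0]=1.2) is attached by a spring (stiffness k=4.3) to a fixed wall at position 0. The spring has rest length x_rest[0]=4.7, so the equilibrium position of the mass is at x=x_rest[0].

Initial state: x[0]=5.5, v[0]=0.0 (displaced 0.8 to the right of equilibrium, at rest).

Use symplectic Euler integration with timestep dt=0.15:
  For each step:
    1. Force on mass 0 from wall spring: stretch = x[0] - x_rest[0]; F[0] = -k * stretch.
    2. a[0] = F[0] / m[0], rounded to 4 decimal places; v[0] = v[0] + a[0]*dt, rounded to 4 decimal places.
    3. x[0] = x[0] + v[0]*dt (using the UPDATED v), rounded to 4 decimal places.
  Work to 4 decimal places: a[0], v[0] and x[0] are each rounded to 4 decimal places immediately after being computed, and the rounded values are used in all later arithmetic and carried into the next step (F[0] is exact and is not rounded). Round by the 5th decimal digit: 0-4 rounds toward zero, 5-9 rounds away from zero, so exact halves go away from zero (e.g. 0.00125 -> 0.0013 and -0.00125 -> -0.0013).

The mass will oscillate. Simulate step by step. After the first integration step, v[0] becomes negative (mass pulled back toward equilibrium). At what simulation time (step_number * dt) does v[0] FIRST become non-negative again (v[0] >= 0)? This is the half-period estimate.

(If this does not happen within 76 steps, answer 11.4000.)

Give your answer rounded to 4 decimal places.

Step 0: x=[5.5000] v=[0.0000]
Step 1: x=[5.4355] v=[-0.4300]
Step 2: x=[5.3117] v=[-0.8253]
Step 3: x=[5.1386] v=[-1.1541]
Step 4: x=[4.9301] v=[-1.3899]
Step 5: x=[4.7031] v=[-1.5136]
Step 6: x=[4.4758] v=[-1.5153]
Step 7: x=[4.2666] v=[-1.3948]
Step 8: x=[4.0923] v=[-1.1619]
Step 9: x=[3.9670] v=[-0.8353]
Step 10: x=[3.9008] v=[-0.4413]
Step 11: x=[3.8990] v=[-0.0117]
Step 12: x=[3.9618] v=[0.4188]
First v>=0 after going negative at step 12, time=1.8000

Answer: 1.8000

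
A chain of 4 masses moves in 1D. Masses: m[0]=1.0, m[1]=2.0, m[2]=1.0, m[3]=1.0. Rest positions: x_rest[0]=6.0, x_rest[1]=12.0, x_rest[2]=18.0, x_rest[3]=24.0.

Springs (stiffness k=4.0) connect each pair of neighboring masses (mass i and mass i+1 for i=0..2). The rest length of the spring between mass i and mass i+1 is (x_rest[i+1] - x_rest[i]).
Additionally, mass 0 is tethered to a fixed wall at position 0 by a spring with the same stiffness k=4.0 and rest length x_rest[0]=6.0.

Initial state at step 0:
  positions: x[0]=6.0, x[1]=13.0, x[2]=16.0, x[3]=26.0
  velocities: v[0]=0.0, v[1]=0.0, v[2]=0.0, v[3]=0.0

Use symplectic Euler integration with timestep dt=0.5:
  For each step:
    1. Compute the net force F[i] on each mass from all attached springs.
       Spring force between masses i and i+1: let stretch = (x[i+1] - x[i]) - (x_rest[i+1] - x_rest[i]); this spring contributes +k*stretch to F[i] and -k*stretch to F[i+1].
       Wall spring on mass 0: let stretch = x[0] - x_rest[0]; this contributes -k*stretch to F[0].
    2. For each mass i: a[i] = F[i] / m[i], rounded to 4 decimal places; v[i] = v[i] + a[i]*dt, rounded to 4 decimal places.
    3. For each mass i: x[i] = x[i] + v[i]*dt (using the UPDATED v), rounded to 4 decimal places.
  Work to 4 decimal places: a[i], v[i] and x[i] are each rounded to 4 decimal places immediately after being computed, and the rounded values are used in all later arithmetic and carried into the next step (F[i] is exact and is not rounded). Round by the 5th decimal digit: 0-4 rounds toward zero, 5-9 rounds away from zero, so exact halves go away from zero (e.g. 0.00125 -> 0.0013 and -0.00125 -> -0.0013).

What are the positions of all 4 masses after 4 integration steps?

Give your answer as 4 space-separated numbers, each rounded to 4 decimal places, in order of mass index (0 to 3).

Step 0: x=[6.0000 13.0000 16.0000 26.0000] v=[0.0000 0.0000 0.0000 0.0000]
Step 1: x=[7.0000 11.0000 23.0000 22.0000] v=[2.0000 -4.0000 14.0000 -8.0000]
Step 2: x=[5.0000 13.0000 17.0000 25.0000] v=[-4.0000 4.0000 -12.0000 6.0000]
Step 3: x=[6.0000 13.0000 15.0000 26.0000] v=[2.0000 0.0000 -4.0000 2.0000]
Step 4: x=[8.0000 10.5000 22.0000 22.0000] v=[4.0000 -5.0000 14.0000 -8.0000]

Answer: 8.0000 10.5000 22.0000 22.0000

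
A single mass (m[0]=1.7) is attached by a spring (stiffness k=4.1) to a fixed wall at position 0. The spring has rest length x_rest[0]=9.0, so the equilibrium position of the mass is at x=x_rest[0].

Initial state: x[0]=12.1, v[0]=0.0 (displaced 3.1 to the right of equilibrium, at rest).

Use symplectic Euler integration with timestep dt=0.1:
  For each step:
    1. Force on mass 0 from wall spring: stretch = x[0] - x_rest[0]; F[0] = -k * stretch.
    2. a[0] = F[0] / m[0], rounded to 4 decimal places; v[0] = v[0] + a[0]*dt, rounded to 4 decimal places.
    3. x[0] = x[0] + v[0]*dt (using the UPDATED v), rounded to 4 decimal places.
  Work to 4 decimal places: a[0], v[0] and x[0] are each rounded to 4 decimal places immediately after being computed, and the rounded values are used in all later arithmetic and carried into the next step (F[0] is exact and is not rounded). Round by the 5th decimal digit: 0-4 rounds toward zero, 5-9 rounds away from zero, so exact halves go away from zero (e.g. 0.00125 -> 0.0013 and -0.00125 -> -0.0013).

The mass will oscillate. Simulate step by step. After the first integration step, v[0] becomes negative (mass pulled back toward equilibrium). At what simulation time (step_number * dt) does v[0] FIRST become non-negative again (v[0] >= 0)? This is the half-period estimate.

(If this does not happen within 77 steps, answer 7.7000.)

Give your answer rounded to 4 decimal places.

Answer: 2.1000

Derivation:
Step 0: x=[12.1000] v=[0.0000]
Step 1: x=[12.0252] v=[-0.7477]
Step 2: x=[11.8775] v=[-1.4773]
Step 3: x=[11.6604] v=[-2.1713]
Step 4: x=[11.3791] v=[-2.8129]
Step 5: x=[11.0404] v=[-3.3867]
Step 6: x=[10.6525] v=[-3.8788]
Step 7: x=[10.2248] v=[-4.2773]
Step 8: x=[9.7675] v=[-4.5727]
Step 9: x=[9.2917] v=[-4.7578]
Step 10: x=[8.8089] v=[-4.8282]
Step 11: x=[8.3307] v=[-4.7821]
Step 12: x=[7.8686] v=[-4.6207]
Step 13: x=[7.4338] v=[-4.3478]
Step 14: x=[7.0368] v=[-3.9701]
Step 15: x=[6.6871] v=[-3.4966]
Step 16: x=[6.3932] v=[-2.9388]
Step 17: x=[6.1622] v=[-2.3101]
Step 18: x=[5.9996] v=[-1.6257]
Step 19: x=[5.9094] v=[-0.9021]
Step 20: x=[5.8937] v=[-0.1567]
Step 21: x=[5.9530] v=[0.5925]
First v>=0 after going negative at step 21, time=2.1000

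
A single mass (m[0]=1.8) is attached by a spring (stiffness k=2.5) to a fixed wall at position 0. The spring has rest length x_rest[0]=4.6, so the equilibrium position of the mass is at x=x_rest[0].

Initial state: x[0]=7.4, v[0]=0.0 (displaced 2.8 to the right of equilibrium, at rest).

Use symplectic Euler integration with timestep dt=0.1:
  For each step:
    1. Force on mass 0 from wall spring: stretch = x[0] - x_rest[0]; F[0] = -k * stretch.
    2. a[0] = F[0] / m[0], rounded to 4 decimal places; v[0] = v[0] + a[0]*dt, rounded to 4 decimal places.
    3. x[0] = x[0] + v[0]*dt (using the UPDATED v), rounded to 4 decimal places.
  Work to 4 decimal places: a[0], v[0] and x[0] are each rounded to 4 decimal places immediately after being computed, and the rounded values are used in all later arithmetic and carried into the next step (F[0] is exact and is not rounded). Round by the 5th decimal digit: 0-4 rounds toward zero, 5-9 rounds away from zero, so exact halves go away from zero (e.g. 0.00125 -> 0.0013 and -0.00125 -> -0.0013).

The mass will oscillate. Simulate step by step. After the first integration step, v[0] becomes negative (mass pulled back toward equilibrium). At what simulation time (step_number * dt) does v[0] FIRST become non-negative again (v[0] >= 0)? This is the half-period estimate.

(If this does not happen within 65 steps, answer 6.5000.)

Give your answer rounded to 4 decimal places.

Answer: 2.7000

Derivation:
Step 0: x=[7.4000] v=[0.0000]
Step 1: x=[7.3611] v=[-0.3889]
Step 2: x=[7.2839] v=[-0.7724]
Step 3: x=[7.1694] v=[-1.1452]
Step 4: x=[7.0192] v=[-1.5021]
Step 5: x=[6.8354] v=[-1.8381]
Step 6: x=[6.6205] v=[-2.1486]
Step 7: x=[6.3776] v=[-2.4292]
Step 8: x=[6.1100] v=[-2.6761]
Step 9: x=[5.8214] v=[-2.8858]
Step 10: x=[5.5159] v=[-3.0554]
Step 11: x=[5.1976] v=[-3.1826]
Step 12: x=[4.8710] v=[-3.2656]
Step 13: x=[4.5407] v=[-3.3032]
Step 14: x=[4.2112] v=[-3.2950]
Step 15: x=[3.8871] v=[-3.2410]
Step 16: x=[3.5729] v=[-3.1420]
Step 17: x=[3.2730] v=[-2.9994]
Step 18: x=[2.9915] v=[-2.8151]
Step 19: x=[2.7323] v=[-2.5917]
Step 20: x=[2.4991] v=[-2.3323]
Step 21: x=[2.2951] v=[-2.0405]
Step 22: x=[2.1231] v=[-1.7204]
Step 23: x=[1.9855] v=[-1.3764]
Step 24: x=[1.8842] v=[-1.0133]
Step 25: x=[1.8206] v=[-0.6361]
Step 26: x=[1.7956] v=[-0.2501]
Step 27: x=[1.8095] v=[0.1394]
First v>=0 after going negative at step 27, time=2.7000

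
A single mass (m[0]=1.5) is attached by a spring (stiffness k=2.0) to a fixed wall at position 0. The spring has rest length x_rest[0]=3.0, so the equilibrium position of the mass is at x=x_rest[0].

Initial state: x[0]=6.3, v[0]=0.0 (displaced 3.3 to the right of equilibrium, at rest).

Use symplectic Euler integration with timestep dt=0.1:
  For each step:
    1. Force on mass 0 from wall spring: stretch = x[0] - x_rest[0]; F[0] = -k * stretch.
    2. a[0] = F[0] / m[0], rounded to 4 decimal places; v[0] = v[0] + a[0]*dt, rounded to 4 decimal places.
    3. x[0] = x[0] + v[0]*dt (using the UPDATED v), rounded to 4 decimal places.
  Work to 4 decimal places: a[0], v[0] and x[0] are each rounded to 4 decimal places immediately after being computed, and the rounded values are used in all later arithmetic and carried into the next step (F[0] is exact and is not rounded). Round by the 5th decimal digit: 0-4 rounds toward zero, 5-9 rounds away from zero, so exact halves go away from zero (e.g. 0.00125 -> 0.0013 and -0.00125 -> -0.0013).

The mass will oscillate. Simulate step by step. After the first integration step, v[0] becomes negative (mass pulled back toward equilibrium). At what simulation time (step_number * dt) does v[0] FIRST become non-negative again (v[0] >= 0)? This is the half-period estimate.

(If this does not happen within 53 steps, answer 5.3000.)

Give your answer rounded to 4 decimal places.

Answer: 2.8000

Derivation:
Step 0: x=[6.3000] v=[0.0000]
Step 1: x=[6.2560] v=[-0.4400]
Step 2: x=[6.1686] v=[-0.8741]
Step 3: x=[6.0389] v=[-1.2966]
Step 4: x=[5.8687] v=[-1.7018]
Step 5: x=[5.6603] v=[-2.0843]
Step 6: x=[5.4164] v=[-2.4390]
Step 7: x=[5.1403] v=[-2.7612]
Step 8: x=[4.8356] v=[-3.0466]
Step 9: x=[4.5065] v=[-3.2914]
Step 10: x=[4.1573] v=[-3.4923]
Step 11: x=[3.7926] v=[-3.6466]
Step 12: x=[3.4174] v=[-3.7523]
Step 13: x=[3.0366] v=[-3.8080]
Step 14: x=[2.6553] v=[-3.8129]
Step 15: x=[2.2786] v=[-3.7669]
Step 16: x=[1.9115] v=[-3.6707]
Step 17: x=[1.5589] v=[-3.5256]
Step 18: x=[1.2256] v=[-3.3335]
Step 19: x=[0.9159] v=[-3.0969]
Step 20: x=[0.6340] v=[-2.8190]
Step 21: x=[0.3837] v=[-2.5035]
Step 22: x=[0.1682] v=[-2.1547]
Step 23: x=[-0.0095] v=[-1.7771]
Step 24: x=[-0.1471] v=[-1.3758]
Step 25: x=[-0.2427] v=[-0.9562]
Step 26: x=[-0.2951] v=[-0.5238]
Step 27: x=[-0.3036] v=[-0.0845]
Step 28: x=[-0.2680] v=[0.3560]
First v>=0 after going negative at step 28, time=2.8000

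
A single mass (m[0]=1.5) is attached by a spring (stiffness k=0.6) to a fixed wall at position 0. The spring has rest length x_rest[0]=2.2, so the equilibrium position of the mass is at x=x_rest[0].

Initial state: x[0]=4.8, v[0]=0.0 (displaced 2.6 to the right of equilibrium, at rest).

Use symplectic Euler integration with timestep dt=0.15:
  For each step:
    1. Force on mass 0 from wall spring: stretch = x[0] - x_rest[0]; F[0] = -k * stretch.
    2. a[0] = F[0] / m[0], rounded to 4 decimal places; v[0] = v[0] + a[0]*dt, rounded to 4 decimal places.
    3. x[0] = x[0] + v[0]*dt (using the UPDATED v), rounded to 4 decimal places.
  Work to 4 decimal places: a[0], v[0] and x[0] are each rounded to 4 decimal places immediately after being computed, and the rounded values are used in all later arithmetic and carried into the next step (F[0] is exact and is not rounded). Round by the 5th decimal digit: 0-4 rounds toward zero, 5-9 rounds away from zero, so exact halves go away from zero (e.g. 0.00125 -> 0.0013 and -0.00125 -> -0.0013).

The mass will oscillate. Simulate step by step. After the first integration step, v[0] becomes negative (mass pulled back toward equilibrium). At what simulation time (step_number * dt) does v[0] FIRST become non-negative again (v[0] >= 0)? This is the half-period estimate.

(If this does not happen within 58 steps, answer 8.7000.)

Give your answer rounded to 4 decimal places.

Step 0: x=[4.8000] v=[0.0000]
Step 1: x=[4.7766] v=[-0.1560]
Step 2: x=[4.7300] v=[-0.3106]
Step 3: x=[4.6606] v=[-0.4624]
Step 4: x=[4.5691] v=[-0.6100]
Step 5: x=[4.4563] v=[-0.7521]
Step 6: x=[4.3232] v=[-0.8875]
Step 7: x=[4.1710] v=[-1.0149]
Step 8: x=[4.0010] v=[-1.1332]
Step 9: x=[3.8148] v=[-1.2413]
Step 10: x=[3.6141] v=[-1.3382]
Step 11: x=[3.4007] v=[-1.4230]
Step 12: x=[3.1765] v=[-1.4950]
Step 13: x=[2.9435] v=[-1.5536]
Step 14: x=[2.7038] v=[-1.5982]
Step 15: x=[2.4595] v=[-1.6284]
Step 16: x=[2.2129] v=[-1.6440]
Step 17: x=[1.9662] v=[-1.6448]
Step 18: x=[1.7216] v=[-1.6308]
Step 19: x=[1.4813] v=[-1.6021]
Step 20: x=[1.2475] v=[-1.5590]
Step 21: x=[1.0222] v=[-1.5019]
Step 22: x=[0.8075] v=[-1.4312]
Step 23: x=[0.6053] v=[-1.3477]
Step 24: x=[0.4175] v=[-1.2520]
Step 25: x=[0.2457] v=[-1.1451]
Step 26: x=[0.0915] v=[-1.0278]
Step 27: x=[-0.0437] v=[-0.9013]
Step 28: x=[-0.1587] v=[-0.7667]
Step 29: x=[-0.2525] v=[-0.6252]
Step 30: x=[-0.3242] v=[-0.4781]
Step 31: x=[-0.3732] v=[-0.3266]
Step 32: x=[-0.3990] v=[-0.1722]
Step 33: x=[-0.4014] v=[-0.0163]
Step 34: x=[-0.3804] v=[0.1398]
First v>=0 after going negative at step 34, time=5.1000

Answer: 5.1000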